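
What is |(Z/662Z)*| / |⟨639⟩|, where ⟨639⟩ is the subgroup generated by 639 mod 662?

By Lagrange's theorem, ord_662(639) divides φ(662) = φ(2)·φ(331) = 1·330 = 330 = 2 · 3 · 5 · 11.
Divisors of 330: 1, 2, 3, 5, 6, 10, 11, 15, 22, 30, 33, 55, 66, 110, 165, 330.
Compute 639^d (mod 662) for the divisors d until we hit 1:
639^1 ≡ 639 (mod 662)
639^2 ≡ 529 (mod 662)
639^3 ≡ 411 (mod 662)
639^5 ≡ 283 (mod 662)
639^6 ≡ 111 (mod 662)
639^10 ≡ 649 (mod 662)
639^11 ≡ 299 (mod 662)
639^15 ≡ 293 (mod 662)
639^22 ≡ 31 (mod 662)
639^30 ≡ 451 (mod 662)
639^33 ≡ 1 (mod 662) ✓
So ord_662(639) = 33, hence |⟨639⟩| = 33.
The index is φ(662) / ord(639) = 330 / 33 = 10.

10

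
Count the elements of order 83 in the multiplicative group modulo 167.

82

φ(167) = 167 − 1 = 166 = 2 · 83.
(Z/167Z)^× is cyclic (|G| = 166); a cyclic group of order m has exactly φ(d) elements of each order d | m, and none otherwise.
83 | 166, and φ(83) = 83 − 1 = 82.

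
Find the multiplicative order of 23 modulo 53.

Since 23 ∈ (Z/53Z)^×, its order divides φ(53) = 53 − 1 = 52 = 2^2 · 13.
Divisors of 52: 1, 2, 4, 13, 26, 52.
Test each divisor d:
23^1 ≡ 23 (mod 53)
23^2 ≡ 52 (mod 53)
23^4 ≡ 1 (mod 53) ✓
The smallest such exponent is 4, so the order of 23 is 4.

4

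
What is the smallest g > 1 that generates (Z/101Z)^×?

φ(101) = 101 − 1 = 100 = 2^2 · 5^2.
g is a primitive root iff g^(100/q) ≢ 1 (mod 101) for each prime q ∈ {2, 5}.
g = 2: 2^50 ≡ 100; 2^20 ≡ 95 — none is 1, so 2 is a primitive root.
So 2 is the smallest generator of (Z/101Z)^×.

2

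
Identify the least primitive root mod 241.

φ(241) = 241 − 1 = 240 = 2^4 · 3 · 5.
Test candidates g = 2, 3, … against the prime factors q ∈ {2, 3, 5} of φ(241): g is a generator iff g^(240/q) ≢ 1 for every such q.
g = 2: 2^120 ≡ 1 — hits 1, so not a primitive root.
g = 3: 3^120 ≡ 1 — hits 1, so not a primitive root.
g = 4: 4^120 ≡ 1 — hits 1, so not a primitive root.
g = 5: 5^120 ≡ 1 — hits 1, so not a primitive root.
g = 6: 6^120 ≡ 1 — hits 1, so not a primitive root.
g = 7: 7^120 ≡ 240; 7^80 ≡ 15; 7^48 ≡ 91 — none is 1, so 7 is a primitive root.
Hence the least primitive root of 241 is 7.

7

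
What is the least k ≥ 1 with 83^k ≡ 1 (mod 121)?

110

By Lagrange's theorem, ord_121(83) divides φ(121) = φ(11^2) = 11·(11−1) = 110 = 2 · 5 · 11.
Divisors of 110: 1, 2, 5, 10, 11, 22, 55, 110.
Evaluate successive powers at the divisors of 110:
83^1 ≡ 83
83^2 ≡ 113
83^5 ≡ 109
83^10 ≡ 23
83^11 ≡ 94
83^22 ≡ 3
83^55 ≡ 120
83^110 ≡ 1
The smallest such exponent is 110, so the order of 83 is 110.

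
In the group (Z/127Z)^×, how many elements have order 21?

12

φ(127) = 127 − 1 = 126 = 2 · 3^2 · 7.
In a cyclic group of order 126, there are φ(d) elements of order d for each divisor d of 126, and zero for non-divisors.
21 = 3 · 7 divides 126, and φ(21) = 12.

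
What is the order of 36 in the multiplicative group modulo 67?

33

ord(36) | φ(67) = 67 − 1 = 66 = 2 · 3 · 11.
Divisors of 66: 1, 2, 3, 6, 11, 22, 33, 66.
Check 36^d mod 67 for each divisor in increasing order:
36^1 ≡ 36 (mod 67)
36^2 ≡ 23 (mod 67)
36^3 ≡ 24 (mod 67)
36^6 ≡ 40 (mod 67)
36^11 ≡ 37 (mod 67)
36^22 ≡ 29 (mod 67)
36^33 ≡ 1 (mod 67) ✓
Hence ord(36) = 33.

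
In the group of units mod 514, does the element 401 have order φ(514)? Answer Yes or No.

No

φ(514) = φ(2)·φ(257) = 1·256 = 256 = 2^8.
401 is a primitive root mod 514 iff 401^(φ(514)/q) ≢ 1 for every prime q | φ(514), i.e. q ∈ {2}.
401^128 ≡ 1 (mod 514)  [q = 2: ≡ 1 ✗]
Since 401^128 ≡ 1, the order of 401 divides 128 < 256, so 401 is not a primitive root.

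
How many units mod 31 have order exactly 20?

0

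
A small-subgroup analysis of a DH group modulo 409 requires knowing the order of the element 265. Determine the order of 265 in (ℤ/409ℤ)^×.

51

Since 265 ∈ (Z/409Z)^×, its order divides φ(409) = 409 − 1 = 408 = 2^3 · 3 · 17.
Divisors of 408: 1, 2, 3, 4, 6, 8, 12, 17, 24, 34, 51, 68, 102, 136, 204, 408.
Compute 265^d (mod 409) for the divisors d until we hit 1:
265^1 ≡ 265 (mod 409)
265^2 ≡ 286 (mod 409)
265^3 ≡ 125 (mod 409)
265^4 ≡ 405 (mod 409)
265^6 ≡ 83 (mod 409)
265^8 ≡ 16 (mod 409)
265^12 ≡ 345 (mod 409)
265^17 ≡ 355 (mod 409)
265^24 ≡ 6 (mod 409)
265^34 ≡ 53 (mod 409)
265^51 ≡ 1 (mod 409) ✓
The smallest such exponent is 51, so the order of 265 is 51.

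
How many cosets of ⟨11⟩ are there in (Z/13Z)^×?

1

By Lagrange's theorem, ord_13(11) divides φ(13) = 13 − 1 = 12 = 2^2 · 3.
Divisors of 12: 1, 2, 3, 4, 6, 12.
Test each divisor d:
11^1 ≡ 11 (mod 13)
11^2 ≡ 4 (mod 13)
11^3 ≡ 5 (mod 13)
11^4 ≡ 3 (mod 13)
11^6 ≡ 12 (mod 13)
11^12 ≡ 1 (mod 13) ✓
So ord_13(11) = 12, hence |⟨11⟩| = 12.
Index = |(Z/13Z)^×| / |⟨11⟩| = 12 / 12 = 1.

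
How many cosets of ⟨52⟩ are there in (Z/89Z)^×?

ord(52) | φ(89) = 89 − 1 = 88 = 2^3 · 11.
Divisors of 88: 1, 2, 4, 8, 11, 22, 44, 88.
Compute 52^d (mod 89) for the divisors d until we hit 1:
52^1 ≡ 52 (mod 89)
52^2 ≡ 34 (mod 89)
52^4 ≡ 88 (mod 89)
52^8 ≡ 1 (mod 89) ✓
The order of 52 is 8, so the subgroup it generates has 8 elements.
[(Z/89Z)^× : ⟨52⟩] = 88/8 = 11.

11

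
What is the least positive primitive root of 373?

2

φ(373) = 373 − 1 = 372 = 2^2 · 3 · 31.
Test candidates g = 2, 3, … against the prime factors q ∈ {2, 3, 31} of φ(373): g is a generator iff g^(372/q) ≢ 1 for every such q.
g = 2: 2^186 ≡ 372; 2^124 ≡ 284; 2^12 ≡ 366 — none is 1, so 2 is a primitive root.
The smallest primitive root modulo 373 is 2.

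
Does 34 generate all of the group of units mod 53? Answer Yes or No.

Yes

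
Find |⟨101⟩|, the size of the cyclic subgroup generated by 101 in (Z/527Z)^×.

10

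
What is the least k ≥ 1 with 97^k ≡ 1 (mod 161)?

22

By Lagrange's theorem, ord_161(97) divides φ(161) = φ(7·23) = (7−1)·(23−1) = 6·22 = 132 = 2^2 · 3 · 11.
Divisors of 132: 1, 2, 3, 4, 6, 11, 12, 22, 33, 44, 66, 132.
Check 97^d mod 161 for each divisor in increasing order:
97^1 ≡ 97 (mod 161)
97^2 ≡ 71 (mod 161)
97^3 ≡ 125 (mod 161)
97^4 ≡ 50 (mod 161)
97^6 ≡ 8 (mod 161)
97^11 ≡ 160 (mod 161)
97^12 ≡ 64 (mod 161)
97^22 ≡ 1 (mod 161) ✓
The smallest such exponent is 22, so the order of 97 is 22.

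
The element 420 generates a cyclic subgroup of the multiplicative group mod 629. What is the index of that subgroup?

By Lagrange's theorem, ord_629(420) divides φ(629) = φ(17·37) = (17−1)·(37−1) = 16·36 = 576 = 2^6 · 3^2.
Divisors of 576: 1, 2, 3, 4, 6, 8, 9, 12, 16, 18, 24, 32, 36, 48, 64, 72, 96, 144, 192, 288, 576.
Check 420^d mod 629 for each divisor in increasing order:
420^1 ≡ 420
420^2 ≡ 280
420^3 ≡ 606
420^4 ≡ 404
420^6 ≡ 529
420^8 ≡ 305
420^9 ≡ 413
420^12 ≡ 565
420^16 ≡ 562
420^18 ≡ 110
420^24 ≡ 322
420^32 ≡ 86
420^36 ≡ 149
420^48 ≡ 528
420^64 ≡ 477
420^72 ≡ 186
420^96 ≡ 137
420^144 ≡ 1
The order of 420 is 144, so the subgroup it generates has 144 elements.
Index = |(Z/629Z)^×| / |⟨420⟩| = 576 / 144 = 4.

4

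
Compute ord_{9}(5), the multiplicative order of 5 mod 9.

The order of 5 must divide φ(9) = φ(3^2) = 3·(3−1) = 6 = 2 · 3.
Divisors of 6: 1, 2, 3, 6.
Evaluate successive powers at the divisors of 6:
5^1 ≡ 5 (mod 9)
5^2 ≡ 7 (mod 9)
5^3 ≡ 8 (mod 9)
5^6 ≡ 1 (mod 9) ✓
The smallest such exponent is 6, so the order of 5 is 6.

6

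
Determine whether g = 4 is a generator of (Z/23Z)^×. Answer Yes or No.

φ(23) = 23 − 1 = 22 = 2 · 11.
4 is a primitive root mod 23 iff 4^(φ(23)/q) ≢ 1 for every prime q | φ(23), i.e. q ∈ {2, 11}.
4^11 ≡ 1 (mod 23)  [q = 2: ≡ 1 ✗]
4^2 ≡ 16 (mod 23)  [q = 11: ≢ 1 ✓]
Since 4^11 ≡ 1, the order of 4 divides 11 < 22, so 4 is not a primitive root.

No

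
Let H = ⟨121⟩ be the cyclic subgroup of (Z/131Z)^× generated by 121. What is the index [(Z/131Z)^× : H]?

2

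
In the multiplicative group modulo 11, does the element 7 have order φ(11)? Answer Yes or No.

Yes

φ(11) = 11 − 1 = 10 = 2 · 5.
An element g generates (Z/11Z)^× iff g^(10/q) ≢ 1 (mod 11) for each prime q ∈ {2, 5}.
7^5 ≡ 10 (mod 11)  [q = 2: ≢ 1 ✓]
7^2 ≡ 5 (mod 11)  [q = 5: ≢ 1 ✓]
All checks pass, so 7 has order 10 and is a primitive root modulo 11.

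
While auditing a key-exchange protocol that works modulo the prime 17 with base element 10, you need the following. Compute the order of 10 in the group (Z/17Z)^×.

Since 10 ∈ (Z/17Z)^×, its order divides φ(17) = 17 − 1 = 16 = 2^4.
Divisors of 16: 1, 2, 4, 8, 16.
Compute 10^d (mod 17) for the divisors d until we hit 1:
10^1 ≡ 10
10^2 ≡ 15
10^4 ≡ 4
10^8 ≡ 16
10^16 ≡ 1
The smallest such exponent is 16, so the order of 10 is 16.

16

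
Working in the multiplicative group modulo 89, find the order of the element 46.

88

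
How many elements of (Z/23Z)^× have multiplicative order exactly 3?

0

φ(23) = 23 − 1 = 22 = 2 · 11.
(Z/23Z)^× is cyclic (|G| = 22); a cyclic group of order m has exactly φ(d) elements of each order d | m, and none otherwise.
3 does not divide 22, so no element of (Z/23Z)^× has order 3.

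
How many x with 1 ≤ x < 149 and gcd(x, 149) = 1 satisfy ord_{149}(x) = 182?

0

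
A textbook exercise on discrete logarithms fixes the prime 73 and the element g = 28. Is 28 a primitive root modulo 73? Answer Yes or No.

Yes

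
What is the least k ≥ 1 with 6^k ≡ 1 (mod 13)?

12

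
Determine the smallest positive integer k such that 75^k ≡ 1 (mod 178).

88

By Lagrange's theorem, ord_178(75) divides φ(178) = φ(2)·φ(89) = 1·88 = 88 = 2^3 · 11.
Divisors of 88: 1, 2, 4, 8, 11, 22, 44, 88.
Test each divisor d:
75^1 ≡ 75
75^2 ≡ 107
75^4 ≡ 57
75^8 ≡ 45
75^11 ≡ 141
75^22 ≡ 123
75^44 ≡ 177
75^88 ≡ 1
Hence ord(75) = 88.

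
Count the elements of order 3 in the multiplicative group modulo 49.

φ(49) = φ(7^2) = 7·(7−1) = 42 = 2 · 3 · 7.
Since (Z/49Z)^× is cyclic of order 42, the number of elements of order d is φ(d) when d | 42 and 0 otherwise.
3 | 42, and φ(3) = 3 − 1 = 2.

2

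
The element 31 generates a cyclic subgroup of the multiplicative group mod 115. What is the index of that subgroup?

The order of 31 must divide φ(115) = φ(5·23) = (5−1)·(23−1) = 4·22 = 88 = 2^3 · 11.
Divisors of 88: 1, 2, 4, 8, 11, 22, 44, 88.
Evaluate successive powers at the divisors of 88:
31^1 ≡ 31
31^2 ≡ 41
31^4 ≡ 71
31^8 ≡ 96
31^11 ≡ 1
So ord_115(31) = 11, hence |⟨31⟩| = 11.
The index is φ(115) / ord(31) = 88 / 11 = 8.

8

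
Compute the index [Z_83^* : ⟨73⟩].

ord(73) | φ(83) = 83 − 1 = 82 = 2 · 41.
Divisors of 82: 1, 2, 41, 82.
Check 73^d mod 83 for each divisor in increasing order:
73^1 ≡ 73 (mod 83)
73^2 ≡ 17 (mod 83)
73^41 ≡ 82 (mod 83)
73^82 ≡ 1 (mod 83) ✓
The order of 73 is 82, so the subgroup it generates has 82 elements.
Index = |(Z/83Z)^×| / |⟨73⟩| = 82 / 82 = 1.

1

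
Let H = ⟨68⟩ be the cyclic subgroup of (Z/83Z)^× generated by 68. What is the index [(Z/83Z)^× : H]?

2

By Lagrange's theorem, ord_83(68) divides φ(83) = 83 − 1 = 82 = 2 · 41.
Divisors of 82: 1, 2, 41, 82.
Compute 68^d (mod 83) for the divisors d until we hit 1:
68^1 ≡ 68 (mod 83)
68^2 ≡ 59 (mod 83)
68^41 ≡ 1 (mod 83) ✓
The order of 68 is 41, so the subgroup it generates has 41 elements.
Index = |(Z/83Z)^×| / |⟨68⟩| = 82 / 41 = 2.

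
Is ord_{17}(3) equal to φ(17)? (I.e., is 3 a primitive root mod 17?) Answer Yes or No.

Yes

φ(17) = 17 − 1 = 16 = 2^4.
An element g generates (Z/17Z)^× iff g^(16/q) ≢ 1 (mod 17) for each prime q ∈ {2}.
3^8 ≡ 16 (mod 17)  [q = 2: ≢ 1 ✓]
None equal 1, so ord_17(3) = 16: 3 is a primitive root.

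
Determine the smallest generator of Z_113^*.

φ(113) = 113 − 1 = 112 = 2^4 · 7.
g is a primitive root iff g^(112/q) ≢ 1 (mod 113) for each prime q ∈ {2, 7}.
g = 2: 2^56 ≡ 1 — hits 1, so not a primitive root.
g = 3: 3^56 ≡ 112; 3^16 ≡ 49 — none is 1, so 3 is a primitive root.
So 3 is the smallest generator of (Z/113Z)^×.

3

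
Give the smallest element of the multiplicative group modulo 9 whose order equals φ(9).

φ(9) = φ(3^2) = 3·(3−1) = 6 = 2 · 3.
Test candidates g = 2, 3, … against the prime factors q ∈ {2, 3} of φ(9): g is a generator iff g^(6/q) ≢ 1 for every such q.
g = 2: 2^3 ≡ 8; 2^2 ≡ 4 — none is 1, so 2 is a primitive root.
So 2 is the smallest generator of (Z/9Z)^×.

2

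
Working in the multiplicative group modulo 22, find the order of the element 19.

10

By Lagrange's theorem, ord_22(19) divides φ(22) = φ(2)·φ(11) = 1·10 = 10 = 2 · 5.
Divisors of 10: 1, 2, 5, 10.
Test each divisor d:
19^1 ≡ 19 (mod 22)
19^2 ≡ 9 (mod 22)
19^5 ≡ 21 (mod 22)
19^10 ≡ 1 (mod 22) ✓
Hence ord(19) = 10.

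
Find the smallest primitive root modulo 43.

3

φ(43) = 43 − 1 = 42 = 2 · 3 · 7.
Test candidates g = 2, 3, … against the prime factors q ∈ {2, 3, 7} of φ(43): g is a generator iff g^(42/q) ≢ 1 for every such q.
g = 2: 2^21 ≡ 42; 2^14 ≡ 1 — hits 1, so not a primitive root.
g = 3: 3^21 ≡ 42; 3^14 ≡ 36; 3^6 ≡ 41 — none is 1, so 3 is a primitive root.
So 3 is the smallest generator of (Z/43Z)^×.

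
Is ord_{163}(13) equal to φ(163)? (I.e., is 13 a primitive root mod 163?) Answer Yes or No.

No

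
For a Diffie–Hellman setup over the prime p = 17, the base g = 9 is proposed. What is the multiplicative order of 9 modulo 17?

ord(9) | φ(17) = 17 − 1 = 16 = 2^4.
Divisors of 16: 1, 2, 4, 8, 16.
Check 9^d mod 17 for each divisor in increasing order:
9^1 ≡ 9
9^2 ≡ 13
9^4 ≡ 16
9^8 ≡ 1
So ord_17(9) = 8.

8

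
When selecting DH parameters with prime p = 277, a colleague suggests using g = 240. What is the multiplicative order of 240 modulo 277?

Since 240 ∈ (Z/277Z)^×, its order divides φ(277) = 277 − 1 = 276 = 2^2 · 3 · 23.
Divisors of 276: 1, 2, 3, 4, 6, 12, 23, 46, 69, 92, 138, 276.
Evaluate successive powers at the divisors of 276:
240^1 ≡ 240 (mod 277)
240^2 ≡ 261 (mod 277)
240^3 ≡ 38 (mod 277)
240^4 ≡ 256 (mod 277)
240^6 ≡ 59 (mod 277)
240^12 ≡ 157 (mod 277)
240^23 ≡ 60 (mod 277)
240^46 ≡ 276 (mod 277)
240^69 ≡ 217 (mod 277)
240^92 ≡ 1 (mod 277) ✓
Hence ord(240) = 92.

92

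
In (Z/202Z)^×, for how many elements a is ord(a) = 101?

0

φ(202) = φ(2)·φ(101) = 1·100 = 100 = 2^2 · 5^2.
(Z/202Z)^× is cyclic (|G| = 100); a cyclic group of order m has exactly φ(d) elements of each order d | m, and none otherwise.
Here 100 is not a multiple of 101, so there are no elements of order 101.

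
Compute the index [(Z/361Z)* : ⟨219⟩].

1

The order of 219 must divide φ(361) = φ(19^2) = 19·(19−1) = 342 = 2 · 3^2 · 19.
Divisors of 342: 1, 2, 3, 6, 9, 18, 19, 38, 57, 114, 171, 342.
Test each divisor d:
219^1 ≡ 219
219^2 ≡ 309
219^3 ≡ 164
219^6 ≡ 182
219^9 ≡ 246
219^18 ≡ 229
219^19 ≡ 333
219^38 ≡ 62
219^57 ≡ 69
219^114 ≡ 68
219^171 ≡ 360
219^342 ≡ 1
The order of 219 is 342, so the subgroup it generates has 342 elements.
[(Z/361Z)^× : ⟨219⟩] = 342/342 = 1.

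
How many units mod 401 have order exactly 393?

0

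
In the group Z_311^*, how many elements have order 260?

φ(311) = 311 − 1 = 310 = 2 · 5 · 31.
In a cyclic group of order 310, there are φ(d) elements of order d for each divisor d of 310, and zero for non-divisors.
Since 260 ∤ 310, the count is 0.

0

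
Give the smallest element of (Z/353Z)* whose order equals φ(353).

3

φ(353) = 353 − 1 = 352 = 2^5 · 11.
g is a primitive root iff g^(352/q) ≢ 1 (mod 353) for each prime q ∈ {2, 11}.
g = 2: 2^176 ≡ 1 — hits 1, so not a primitive root.
g = 3: 3^176 ≡ 352; 3^32 ≡ 140 — none is 1, so 3 is a primitive root.
So 3 is the smallest generator of (Z/353Z)^×.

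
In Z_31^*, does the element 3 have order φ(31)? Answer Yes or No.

Yes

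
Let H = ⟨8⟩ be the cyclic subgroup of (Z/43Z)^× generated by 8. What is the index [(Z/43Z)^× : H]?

3

ord(8) | φ(43) = 43 − 1 = 42 = 2 · 3 · 7.
Divisors of 42: 1, 2, 3, 6, 7, 14, 21, 42.
Compute 8^d (mod 43) for the divisors d until we hit 1:
8^1 ≡ 8 (mod 43)
8^2 ≡ 21 (mod 43)
8^3 ≡ 39 (mod 43)
8^6 ≡ 16 (mod 43)
8^7 ≡ 42 (mod 43)
8^14 ≡ 1 (mod 43) ✓
The order of 8 is 14, so the subgroup it generates has 14 elements.
[(Z/43Z)^× : ⟨8⟩] = 42/14 = 3.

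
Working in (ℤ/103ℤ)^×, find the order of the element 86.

102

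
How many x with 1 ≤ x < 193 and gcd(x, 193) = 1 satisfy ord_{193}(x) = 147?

φ(193) = 193 − 1 = 192 = 2^6 · 3.
(Z/193Z)^× is cyclic (|G| = 192); a cyclic group of order m has exactly φ(d) elements of each order d | m, and none otherwise.
147 does not divide 192, so no element of (Z/193Z)^× has order 147.

0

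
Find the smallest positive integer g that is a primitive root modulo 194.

φ(194) = φ(2)·φ(97) = 1·96 = 96 = 2^5 · 3.
g is a primitive root iff g^(96/q) ≢ 1 (mod 194) for each prime q ∈ {2, 3}.
g = 2: gcd(2, 194) = 2 > 1, not a unit — skip.
g = 3: 3^48 ≡ 1 — hits 1, so not a primitive root.
g = 4: gcd(4, 194) = 2 > 1, not a unit — skip.
g = 5: 5^48 ≡ 193; 5^32 ≡ 35 — none is 1, so 5 is a primitive root.
The smallest primitive root modulo 194 is 5.

5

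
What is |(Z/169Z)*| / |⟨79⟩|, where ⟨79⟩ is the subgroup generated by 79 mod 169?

12

ord(79) | φ(169) = φ(13^2) = 13·(13−1) = 156 = 2^2 · 3 · 13.
Divisors of 156: 1, 2, 3, 4, 6, 12, 13, 26, 39, 52, 78, 156.
Test each divisor d:
79^1 ≡ 79
79^2 ≡ 157
79^3 ≡ 66
79^4 ≡ 144
79^6 ≡ 131
79^12 ≡ 92
79^13 ≡ 1
The order of 79 is 13, so the subgroup it generates has 13 elements.
[(Z/169Z)^× : ⟨79⟩] = 156/13 = 12.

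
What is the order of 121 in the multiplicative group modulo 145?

ord(121) | φ(145) = φ(5·29) = (5−1)·(29−1) = 4·28 = 112 = 2^4 · 7.
Divisors of 112: 1, 2, 4, 7, 8, 14, 16, 28, 56, 112.
Evaluate successive powers at the divisors of 112:
121^1 ≡ 121
121^2 ≡ 141
121^4 ≡ 16
121^7 ≡ 86
121^8 ≡ 111
121^14 ≡ 1
Hence ord(121) = 14.

14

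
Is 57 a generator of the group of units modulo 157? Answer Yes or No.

No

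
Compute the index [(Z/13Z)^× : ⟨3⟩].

4

By Lagrange's theorem, ord_13(3) divides φ(13) = 13 − 1 = 12 = 2^2 · 3.
Divisors of 12: 1, 2, 3, 4, 6, 12.
Compute 3^d (mod 13) for the divisors d until we hit 1:
3^1 ≡ 3 (mod 13)
3^2 ≡ 9 (mod 13)
3^3 ≡ 1 (mod 13) ✓
So ord_13(3) = 3, hence |⟨3⟩| = 3.
Index = |(Z/13Z)^×| / |⟨3⟩| = 12 / 3 = 4.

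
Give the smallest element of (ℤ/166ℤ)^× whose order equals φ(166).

φ(166) = φ(2)·φ(83) = 1·82 = 82 = 2 · 41.
g is a primitive root iff g^(82/q) ≢ 1 (mod 166) for each prime q ∈ {2, 41}.
g = 2: gcd(2, 166) = 2 > 1, not a unit — skip.
g = 3: 3^41 ≡ 1 — hits 1, so not a primitive root.
g = 4: gcd(4, 166) = 2 > 1, not a unit — skip.
g = 5: 5^41 ≡ 165; 5^2 ≡ 25 — none is 1, so 5 is a primitive root.
Hence the least primitive root of 166 is 5.

5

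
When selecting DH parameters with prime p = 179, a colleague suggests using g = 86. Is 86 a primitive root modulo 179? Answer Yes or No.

φ(179) = 179 − 1 = 178 = 2 · 89.
It suffices to check that the order of 86 is not a proper divisor of 178: compute 86^(178/q) for q ∈ {2, 89}.
86^89 ≡ 178 (mod 179)  [q = 2: ≢ 1 ✓]
86^2 ≡ 57 (mod 179)  [q = 89: ≢ 1 ✓]
Every test exponent gives a nontrivial residue, hence 86 generates the full group.

Yes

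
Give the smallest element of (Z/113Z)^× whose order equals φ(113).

3

φ(113) = 113 − 1 = 112 = 2^4 · 7.
Test candidates g = 2, 3, … against the prime factors q ∈ {2, 7} of φ(113): g is a generator iff g^(112/q) ≢ 1 for every such q.
g = 2: 2^56 ≡ 1 — hits 1, so not a primitive root.
g = 3: 3^56 ≡ 112; 3^16 ≡ 49 — none is 1, so 3 is a primitive root.
Hence the least primitive root of 113 is 3.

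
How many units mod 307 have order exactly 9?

φ(307) = 307 − 1 = 306 = 2 · 3^2 · 17.
In a cyclic group of order 306, there are φ(d) elements of order d for each divisor d of 306, and zero for non-divisors.
9 = 3^2 divides 306, and φ(9) = 6.

6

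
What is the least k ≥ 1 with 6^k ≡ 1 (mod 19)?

9

By Lagrange's theorem, ord_19(6) divides φ(19) = 19 − 1 = 18 = 2 · 3^2.
Divisors of 18: 1, 2, 3, 6, 9, 18.
Check 6^d mod 19 for each divisor in increasing order:
6^1 ≡ 6 (mod 19)
6^2 ≡ 17 (mod 19)
6^3 ≡ 7 (mod 19)
6^6 ≡ 11 (mod 19)
6^9 ≡ 1 (mod 19) ✓
So ord_19(6) = 9.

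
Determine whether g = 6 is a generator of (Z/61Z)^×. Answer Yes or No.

Yes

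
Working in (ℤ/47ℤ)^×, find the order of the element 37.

ord(37) | φ(47) = 47 − 1 = 46 = 2 · 23.
Divisors of 46: 1, 2, 23, 46.
Test each divisor d:
37^1 ≡ 37 (mod 47)
37^2 ≡ 6 (mod 47)
37^23 ≡ 1 (mod 47) ✓
The smallest such exponent is 23, so the order of 37 is 23.

23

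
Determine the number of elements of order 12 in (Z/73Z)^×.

φ(73) = 73 − 1 = 72 = 2^3 · 3^2.
In a cyclic group of order 72, there are φ(d) elements of order d for each divisor d of 72, and zero for non-divisors.
12 = 2^2 · 3 divides 72, and φ(12) = 4.

4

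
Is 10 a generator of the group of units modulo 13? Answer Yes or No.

No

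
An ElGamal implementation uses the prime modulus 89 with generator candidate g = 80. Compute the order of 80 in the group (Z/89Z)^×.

The order of 80 must divide φ(89) = 89 − 1 = 88 = 2^3 · 11.
Divisors of 88: 1, 2, 4, 8, 11, 22, 44, 88.
Test each divisor d:
80^1 ≡ 80
80^2 ≡ 81
80^4 ≡ 64
80^8 ≡ 2
80^11 ≡ 55
80^22 ≡ 88
80^44 ≡ 1
Therefore the multiplicative order of 80 modulo 89 is 44.

44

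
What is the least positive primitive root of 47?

5

φ(47) = 47 − 1 = 46 = 2 · 23.
Test candidates g = 2, 3, … against the prime factors q ∈ {2, 23} of φ(47): g is a generator iff g^(46/q) ≢ 1 for every such q.
g = 2: 2^23 ≡ 1 — hits 1, so not a primitive root.
g = 3: 3^23 ≡ 1 — hits 1, so not a primitive root.
g = 4: 4^23 ≡ 1 — hits 1, so not a primitive root.
g = 5: 5^23 ≡ 46; 5^2 ≡ 25 — none is 1, so 5 is a primitive root.
Hence the least primitive root of 47 is 5.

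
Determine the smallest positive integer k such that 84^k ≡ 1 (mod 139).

46

ord(84) | φ(139) = 139 − 1 = 138 = 2 · 3 · 23.
Divisors of 138: 1, 2, 3, 6, 23, 46, 69, 138.
Test each divisor d:
84^1 ≡ 84 (mod 139)
84^2 ≡ 106 (mod 139)
84^3 ≡ 8 (mod 139)
84^6 ≡ 64 (mod 139)
84^23 ≡ 138 (mod 139)
84^46 ≡ 1 (mod 139) ✓
Hence ord(84) = 46.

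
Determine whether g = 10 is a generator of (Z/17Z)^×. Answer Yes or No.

φ(17) = 17 − 1 = 16 = 2^4.
Test 10^(16/q) mod 17 for each prime factor q of 16:
10^8 ≡ 16 (mod 17)  [q = 2: ≢ 1 ✓]
All checks pass, so 10 has order 16 and is a primitive root modulo 17.

Yes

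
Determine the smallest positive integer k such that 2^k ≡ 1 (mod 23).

11

The order of 2 must divide φ(23) = 23 − 1 = 22 = 2 · 11.
Divisors of 22: 1, 2, 11, 22.
Compute 2^d (mod 23) for the divisors d until we hit 1:
2^1 ≡ 2 (mod 23)
2^2 ≡ 4 (mod 23)
2^11 ≡ 1 (mod 23) ✓
The smallest such exponent is 11, so the order of 2 is 11.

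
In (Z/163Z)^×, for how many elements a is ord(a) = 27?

φ(163) = 163 − 1 = 162 = 2 · 3^4.
(Z/163Z)^× is cyclic (|G| = 162); a cyclic group of order m has exactly φ(d) elements of each order d | m, and none otherwise.
27 = 3^3 divides 162, and φ(27) = 18.

18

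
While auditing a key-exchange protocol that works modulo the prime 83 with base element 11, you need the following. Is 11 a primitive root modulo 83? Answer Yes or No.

No

φ(83) = 83 − 1 = 82 = 2 · 41.
It suffices to check that the order of 11 is not a proper divisor of 82: compute 11^(82/q) for q ∈ {2, 41}.
11^41 ≡ 1 (mod 83)  [q = 2: ≡ 1 ✗]
11^2 ≡ 38 (mod 83)  [q = 41: ≢ 1 ✓]
11^41 ≡ 1 shows ord(11) | 41, strictly less than φ(83); not a primitive root.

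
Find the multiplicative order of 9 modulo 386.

By Lagrange's theorem, ord_386(9) divides φ(386) = φ(2)·φ(193) = 1·192 = 192 = 2^6 · 3.
Divisors of 192: 1, 2, 3, 4, 6, 8, 12, 16, 24, 32, 48, 64, 96, 192.
Compute 9^d (mod 386) for the divisors d until we hit 1:
9^1 ≡ 9
9^2 ≡ 81
9^3 ≡ 343
9^4 ≡ 385
9^6 ≡ 305
9^8 ≡ 1
Therefore the multiplicative order of 9 modulo 386 is 8.

8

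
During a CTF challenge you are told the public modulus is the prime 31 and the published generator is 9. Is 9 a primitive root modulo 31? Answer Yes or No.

No

φ(31) = 31 − 1 = 30 = 2 · 3 · 5.
Test 9^(30/q) mod 31 for each prime factor q of 30:
9^15 ≡ 1 (mod 31)  [q = 2: ≡ 1 ✗]
9^10 ≡ 5 (mod 31)  [q = 3: ≢ 1 ✓]
9^6 ≡ 8 (mod 31)  [q = 5: ≢ 1 ✓]
9^15 ≡ 1 shows ord(9) | 15, strictly less than φ(31); not a primitive root.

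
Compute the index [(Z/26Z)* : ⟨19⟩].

ord(19) | φ(26) = φ(2)·φ(13) = 1·12 = 12 = 2^2 · 3.
Divisors of 12: 1, 2, 3, 4, 6, 12.
Compute 19^d (mod 26) for the divisors d until we hit 1:
19^1 ≡ 19 (mod 26)
19^2 ≡ 23 (mod 26)
19^3 ≡ 21 (mod 26)
19^4 ≡ 9 (mod 26)
19^6 ≡ 25 (mod 26)
19^12 ≡ 1 (mod 26) ✓
Thus |⟨19⟩| = ord(19) = 12.
Index = |(Z/26Z)^×| / |⟨19⟩| = 12 / 12 = 1.

1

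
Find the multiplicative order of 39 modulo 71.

14

Since 39 ∈ (Z/71Z)^×, its order divides φ(71) = 71 − 1 = 70 = 2 · 5 · 7.
Divisors of 70: 1, 2, 5, 7, 10, 14, 35, 70.
Check 39^d mod 71 for each divisor in increasing order:
39^1 ≡ 39 (mod 71)
39^2 ≡ 30 (mod 71)
39^5 ≡ 26 (mod 71)
39^7 ≡ 70 (mod 71)
39^10 ≡ 37 (mod 71)
39^14 ≡ 1 (mod 71) ✓
Therefore the multiplicative order of 39 modulo 71 is 14.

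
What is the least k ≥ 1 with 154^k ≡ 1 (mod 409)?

68

By Lagrange's theorem, ord_409(154) divides φ(409) = 409 − 1 = 408 = 2^3 · 3 · 17.
Divisors of 408: 1, 2, 3, 4, 6, 8, 12, 17, 24, 34, 51, 68, 102, 136, 204, 408.
Compute 154^d (mod 409) for the divisors d until we hit 1:
154^1 ≡ 154 (mod 409)
154^2 ≡ 403 (mod 409)
154^3 ≡ 303 (mod 409)
154^4 ≡ 36 (mod 409)
154^6 ≡ 193 (mod 409)
154^8 ≡ 69 (mod 409)
154^12 ≡ 30 (mod 409)
154^17 ≡ 266 (mod 409)
154^24 ≡ 82 (mod 409)
154^34 ≡ 408 (mod 409)
154^51 ≡ 143 (mod 409)
154^68 ≡ 1 (mod 409) ✓
The smallest such exponent is 68, so the order of 154 is 68.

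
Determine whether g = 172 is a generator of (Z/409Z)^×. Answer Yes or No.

φ(409) = 409 − 1 = 408 = 2^3 · 3 · 17.
It suffices to check that the order of 172 is not a proper divisor of 408: compute 172^(408/q) for q ∈ {2, 3, 17}.
172^204 ≡ 408 (mod 409)  [q = 2: ≢ 1 ✓]
172^136 ≡ 53 (mod 409)  [q = 3: ≢ 1 ✓]
172^24 ≡ 30 (mod 409)  [q = 17: ≢ 1 ✓]
Every test exponent gives a nontrivial residue, hence 172 generates the full group.

Yes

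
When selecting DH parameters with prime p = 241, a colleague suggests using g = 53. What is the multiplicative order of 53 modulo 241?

120

Since 53 ∈ (Z/241Z)^×, its order divides φ(241) = 241 − 1 = 240 = 2^4 · 3 · 5.
Divisors of 240: 1, 2, 3, 4, 5, 6, 8, 10, 12, 15, 16, 20, 24, 30, 40, 48, 60, 80, 120, 240.
Test each divisor d:
53^1 ≡ 53 (mod 241)
53^2 ≡ 158 (mod 241)
53^3 ≡ 180 (mod 241)
53^4 ≡ 141 (mod 241)
53^5 ≡ 2 (mod 241)
53^6 ≡ 106 (mod 241)
53^8 ≡ 119 (mod 241)
53^10 ≡ 4 (mod 241)
53^12 ≡ 150 (mod 241)
53^15 ≡ 8 (mod 241)
53^16 ≡ 183 (mod 241)
53^20 ≡ 16 (mod 241)
53^24 ≡ 87 (mod 241)
53^30 ≡ 64 (mod 241)
53^40 ≡ 15 (mod 241)
53^48 ≡ 98 (mod 241)
53^60 ≡ 240 (mod 241)
53^80 ≡ 225 (mod 241)
53^120 ≡ 1 (mod 241) ✓
Therefore the multiplicative order of 53 modulo 241 is 120.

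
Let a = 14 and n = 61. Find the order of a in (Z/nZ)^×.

6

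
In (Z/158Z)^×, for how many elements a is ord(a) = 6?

2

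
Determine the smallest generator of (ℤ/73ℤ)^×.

φ(73) = 73 − 1 = 72 = 2^3 · 3^2.
g is a primitive root iff g^(72/q) ≢ 1 (mod 73) for each prime q ∈ {2, 3}.
g = 2: 2^36 ≡ 1 — hits 1, so not a primitive root.
g = 3: 3^36 ≡ 1 — hits 1, so not a primitive root.
g = 4: 4^36 ≡ 1 — hits 1, so not a primitive root.
g = 5: 5^36 ≡ 72; 5^24 ≡ 8 — none is 1, so 5 is a primitive root.
So 5 is the smallest generator of (Z/73Z)^×.

5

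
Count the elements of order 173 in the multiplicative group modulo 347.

φ(347) = 347 − 1 = 346 = 2 · 173.
In a cyclic group of order 346, there are φ(d) elements of order d for each divisor d of 346, and zero for non-divisors.
173 | 346, and φ(173) = 173 − 1 = 172.

172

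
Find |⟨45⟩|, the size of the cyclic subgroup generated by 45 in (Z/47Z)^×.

46

Since 45 ∈ (Z/47Z)^×, its order divides φ(47) = 47 − 1 = 46 = 2 · 23.
Divisors of 46: 1, 2, 23, 46.
Test each divisor d:
45^1 ≡ 45
45^2 ≡ 4
45^23 ≡ 46
45^46 ≡ 1
The smallest such exponent is 46, so the order of 45 is 46.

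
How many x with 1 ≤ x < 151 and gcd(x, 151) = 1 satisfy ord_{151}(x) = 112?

0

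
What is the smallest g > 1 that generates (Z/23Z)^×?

φ(23) = 23 − 1 = 22 = 2 · 11.
Test candidates g = 2, 3, … against the prime factors q ∈ {2, 11} of φ(23): g is a generator iff g^(22/q) ≢ 1 for every such q.
g = 2: 2^11 ≡ 1 — hits 1, so not a primitive root.
g = 3: 3^11 ≡ 1 — hits 1, so not a primitive root.
g = 4: 4^11 ≡ 1 — hits 1, so not a primitive root.
g = 5: 5^11 ≡ 22; 5^2 ≡ 2 — none is 1, so 5 is a primitive root.
Hence the least primitive root of 23 is 5.

5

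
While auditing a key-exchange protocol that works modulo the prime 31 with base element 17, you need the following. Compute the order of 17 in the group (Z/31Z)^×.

30

ord(17) | φ(31) = 31 − 1 = 30 = 2 · 3 · 5.
Divisors of 30: 1, 2, 3, 5, 6, 10, 15, 30.
Compute 17^d (mod 31) for the divisors d until we hit 1:
17^1 ≡ 17
17^2 ≡ 10
17^3 ≡ 15
17^5 ≡ 26
17^6 ≡ 8
17^10 ≡ 25
17^15 ≡ 30
17^30 ≡ 1
Therefore the multiplicative order of 17 modulo 31 is 30.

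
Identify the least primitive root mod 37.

2

φ(37) = 37 − 1 = 36 = 2^2 · 3^2.
g is a primitive root iff g^(36/q) ≢ 1 (mod 37) for each prime q ∈ {2, 3}.
g = 2: 2^18 ≡ 36; 2^12 ≡ 26 — none is 1, so 2 is a primitive root.
So 2 is the smallest generator of (Z/37Z)^×.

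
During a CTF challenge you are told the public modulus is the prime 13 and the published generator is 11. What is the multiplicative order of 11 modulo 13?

12

The order of 11 must divide φ(13) = 13 − 1 = 12 = 2^2 · 3.
Divisors of 12: 1, 2, 3, 4, 6, 12.
Test each divisor d:
11^1 ≡ 11
11^2 ≡ 4
11^3 ≡ 5
11^4 ≡ 3
11^6 ≡ 12
11^12 ≡ 1
The smallest such exponent is 12, so the order of 11 is 12.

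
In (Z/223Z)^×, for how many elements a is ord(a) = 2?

1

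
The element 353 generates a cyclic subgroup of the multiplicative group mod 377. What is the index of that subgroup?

4

The order of 353 must divide φ(377) = φ(13·29) = (13−1)·(29−1) = 12·28 = 336 = 2^4 · 3 · 7.
Divisors of 336: 1, 2, 3, 4, 6, 7, 8, 12, 14, 16, 21, 24, 28, 42, 48, 56, 84, 112, 168, 336.
Evaluate successive powers at the divisors of 336:
353^1 ≡ 353 (mod 377)
353^2 ≡ 199 (mod 377)
353^3 ≡ 125 (mod 377)
353^4 ≡ 16 (mod 377)
353^6 ≡ 168 (mod 377)
353^7 ≡ 115 (mod 377)
353^8 ≡ 256 (mod 377)
353^12 ≡ 326 (mod 377)
353^14 ≡ 30 (mod 377)
353^16 ≡ 315 (mod 377)
353^21 ≡ 57 (mod 377)
353^24 ≡ 339 (mod 377)
353^28 ≡ 146 (mod 377)
353^42 ≡ 233 (mod 377)
353^48 ≡ 313 (mod 377)
353^56 ≡ 204 (mod 377)
353^84 ≡ 1 (mod 377) ✓
So ord_377(353) = 84, hence |⟨353⟩| = 84.
[(Z/377Z)^× : ⟨353⟩] = 336/84 = 4.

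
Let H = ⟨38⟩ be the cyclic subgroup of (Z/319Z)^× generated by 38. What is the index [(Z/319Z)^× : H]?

ord(38) | φ(319) = φ(11·29) = (11−1)·(29−1) = 10·28 = 280 = 2^3 · 5 · 7.
Divisors of 280: 1, 2, 4, 5, 7, 8, 10, 14, 20, 28, 35, 40, 56, 70, 140, 280.
Compute 38^d (mod 319) for the divisors d until we hit 1:
38^1 ≡ 38 (mod 319)
38^2 ≡ 168 (mod 319)
38^4 ≡ 152 (mod 319)
38^5 ≡ 34 (mod 319)
38^7 ≡ 289 (mod 319)
38^8 ≡ 136 (mod 319)
38^10 ≡ 199 (mod 319)
38^14 ≡ 262 (mod 319)
38^20 ≡ 45 (mod 319)
38^28 ≡ 59 (mod 319)
38^35 ≡ 144 (mod 319)
38^40 ≡ 111 (mod 319)
38^56 ≡ 291 (mod 319)
38^70 ≡ 1 (mod 319) ✓
Thus |⟨38⟩| = ord(38) = 70.
Index = |(Z/319Z)^×| / |⟨38⟩| = 280 / 70 = 4.

4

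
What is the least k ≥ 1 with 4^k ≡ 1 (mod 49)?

21

The order of 4 must divide φ(49) = φ(7^2) = 7·(7−1) = 42 = 2 · 3 · 7.
Divisors of 42: 1, 2, 3, 6, 7, 14, 21, 42.
Test each divisor d:
4^1 ≡ 4 (mod 49)
4^2 ≡ 16 (mod 49)
4^3 ≡ 15 (mod 49)
4^6 ≡ 29 (mod 49)
4^7 ≡ 18 (mod 49)
4^14 ≡ 30 (mod 49)
4^21 ≡ 1 (mod 49) ✓
The smallest such exponent is 21, so the order of 4 is 21.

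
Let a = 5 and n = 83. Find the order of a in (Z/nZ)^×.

By Lagrange's theorem, ord_83(5) divides φ(83) = 83 − 1 = 82 = 2 · 41.
Divisors of 82: 1, 2, 41, 82.
Evaluate successive powers at the divisors of 82:
5^1 ≡ 5 (mod 83)
5^2 ≡ 25 (mod 83)
5^41 ≡ 82 (mod 83)
5^82 ≡ 1 (mod 83) ✓
So ord_83(5) = 82.

82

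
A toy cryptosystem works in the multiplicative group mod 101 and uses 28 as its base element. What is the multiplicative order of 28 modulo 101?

100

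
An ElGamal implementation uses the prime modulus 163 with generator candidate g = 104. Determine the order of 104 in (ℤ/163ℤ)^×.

The order of 104 must divide φ(163) = 163 − 1 = 162 = 2 · 3^4.
Divisors of 162: 1, 2, 3, 6, 9, 18, 27, 54, 81, 162.
Compute 104^d (mod 163) for the divisors d until we hit 1:
104^1 ≡ 104
104^2 ≡ 58
104^3 ≡ 1
The smallest such exponent is 3, so the order of 104 is 3.

3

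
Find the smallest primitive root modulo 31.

3

φ(31) = 31 − 1 = 30 = 2 · 3 · 5.
Test candidates g = 2, 3, … against the prime factors q ∈ {2, 3, 5} of φ(31): g is a generator iff g^(30/q) ≢ 1 for every such q.
g = 2: 2^15 ≡ 1 — hits 1, so not a primitive root.
g = 3: 3^15 ≡ 30; 3^10 ≡ 25; 3^6 ≡ 16 — none is 1, so 3 is a primitive root.
Hence the least primitive root of 31 is 3.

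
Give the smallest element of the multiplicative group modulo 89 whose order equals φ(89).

φ(89) = 89 − 1 = 88 = 2^3 · 11.
Test candidates g = 2, 3, … against the prime factors q ∈ {2, 11} of φ(89): g is a generator iff g^(88/q) ≢ 1 for every such q.
g = 2: 2^44 ≡ 1 — hits 1, so not a primitive root.
g = 3: 3^44 ≡ 88; 3^8 ≡ 64 — none is 1, so 3 is a primitive root.
Hence the least primitive root of 89 is 3.

3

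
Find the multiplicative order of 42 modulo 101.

100

ord(42) | φ(101) = 101 − 1 = 100 = 2^2 · 5^2.
Divisors of 100: 1, 2, 4, 5, 10, 20, 25, 50, 100.
Check 42^d mod 101 for each divisor in increasing order:
42^1 ≡ 42 (mod 101)
42^2 ≡ 47 (mod 101)
42^4 ≡ 88 (mod 101)
42^5 ≡ 60 (mod 101)
42^10 ≡ 65 (mod 101)
42^20 ≡ 84 (mod 101)
42^25 ≡ 91 (mod 101)
42^50 ≡ 100 (mod 101)
42^100 ≡ 1 (mod 101) ✓
Hence ord(42) = 100.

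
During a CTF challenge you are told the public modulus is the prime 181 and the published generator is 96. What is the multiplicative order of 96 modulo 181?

Since 96 ∈ (Z/181Z)^×, its order divides φ(181) = 181 − 1 = 180 = 2^2 · 3^2 · 5.
Divisors of 180: 1, 2, 3, 4, 5, 6, 9, 10, 12, 15, 18, 20, 30, 36, 45, 60, 90, 180.
Check 96^d mod 181 for each divisor in increasing order:
96^1 ≡ 96
96^2 ≡ 166
96^3 ≡ 8
96^4 ≡ 44
96^5 ≡ 61
96^6 ≡ 64
96^9 ≡ 150
96^10 ≡ 101
96^12 ≡ 114
96^15 ≡ 7
96^18 ≡ 56
96^20 ≡ 65
96^30 ≡ 49
96^36 ≡ 59
96^45 ≡ 162
96^60 ≡ 48
96^90 ≡ 180
96^180 ≡ 1
Hence ord(96) = 180.

180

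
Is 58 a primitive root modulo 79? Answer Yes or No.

No

φ(79) = 79 − 1 = 78 = 2 · 3 · 13.
Test 58^(78/q) mod 79 for each prime factor q of 78:
58^39 ≡ 78 (mod 79)  [q = 2: ≢ 1 ✓]
58^26 ≡ 1 (mod 79)  [q = 3: ≡ 1 ✗]
58^6 ≡ 8 (mod 79)  [q = 13: ≢ 1 ✓]
58^26 ≡ 1 shows ord(58) | 26, strictly less than φ(79); not a primitive root.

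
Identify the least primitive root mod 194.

φ(194) = φ(2)·φ(97) = 1·96 = 96 = 2^5 · 3.
Test candidates g = 2, 3, … against the prime factors q ∈ {2, 3} of φ(194): g is a generator iff g^(96/q) ≢ 1 for every such q.
g = 2: gcd(2, 194) = 2 > 1, not a unit — skip.
g = 3: 3^48 ≡ 1 — hits 1, so not a primitive root.
g = 4: gcd(4, 194) = 2 > 1, not a unit — skip.
g = 5: 5^48 ≡ 193; 5^32 ≡ 35 — none is 1, so 5 is a primitive root.
The smallest primitive root modulo 194 is 5.

5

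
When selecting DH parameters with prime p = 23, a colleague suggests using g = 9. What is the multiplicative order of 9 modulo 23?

ord(9) | φ(23) = 23 − 1 = 22 = 2 · 11.
Divisors of 22: 1, 2, 11, 22.
Check 9^d mod 23 for each divisor in increasing order:
9^1 ≡ 9 (mod 23)
9^2 ≡ 12 (mod 23)
9^11 ≡ 1 (mod 23) ✓
So ord_23(9) = 11.

11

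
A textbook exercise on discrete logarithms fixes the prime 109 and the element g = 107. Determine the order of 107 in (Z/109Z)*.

36

By Lagrange's theorem, ord_109(107) divides φ(109) = 109 − 1 = 108 = 2^2 · 3^3.
Divisors of 108: 1, 2, 3, 4, 6, 9, 12, 18, 27, 36, 54, 108.
Compute 107^d (mod 109) for the divisors d until we hit 1:
107^1 ≡ 107
107^2 ≡ 4
107^3 ≡ 101
107^4 ≡ 16
107^6 ≡ 64
107^9 ≡ 33
107^12 ≡ 63
107^18 ≡ 108
107^27 ≡ 76
107^36 ≡ 1
Hence ord(107) = 36.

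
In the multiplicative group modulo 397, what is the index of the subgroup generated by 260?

Since 260 ∈ (Z/397Z)^×, its order divides φ(397) = 397 − 1 = 396 = 2^2 · 3^2 · 11.
Divisors of 396: 1, 2, 3, 4, 6, 9, 11, 12, 18, 22, 33, 36, 44, 66, 99, 132, 198, 396.
Compute 260^d (mod 397) for the divisors d until we hit 1:
260^1 ≡ 260
260^2 ≡ 110
260^3 ≡ 16
260^4 ≡ 190
260^6 ≡ 256
260^9 ≡ 126
260^11 ≡ 362
260^12 ≡ 31
260^18 ≡ 393
260^22 ≡ 34
260^33 ≡ 1
The order of 260 is 33, so the subgroup it generates has 33 elements.
The index is φ(397) / ord(260) = 396 / 33 = 12.

12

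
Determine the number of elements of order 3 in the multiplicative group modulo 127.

2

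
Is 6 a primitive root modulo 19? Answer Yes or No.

No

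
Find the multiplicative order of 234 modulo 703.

9

The order of 234 must divide φ(703) = φ(19·37) = (19−1)·(37−1) = 18·36 = 648 = 2^3 · 3^4.
Divisors of 648: 1, 2, 3, 4, 6, 8, 9, 12, 18, 24, 27, 36, 54, 72, 81, 108, 162, 216, 324, 648.
Check 234^d mod 703 for each divisor in increasing order:
234^1 ≡ 234
234^2 ≡ 625
234^3 ≡ 26
234^4 ≡ 460
234^6 ≡ 676
234^8 ≡ 700
234^9 ≡ 1
Hence ord(234) = 9.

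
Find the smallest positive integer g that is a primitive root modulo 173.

2

φ(173) = 173 − 1 = 172 = 2^2 · 43.
g is a primitive root iff g^(172/q) ≢ 1 (mod 173) for each prime q ∈ {2, 43}.
g = 2: 2^86 ≡ 172; 2^4 ≡ 16 — none is 1, so 2 is a primitive root.
The smallest primitive root modulo 173 is 2.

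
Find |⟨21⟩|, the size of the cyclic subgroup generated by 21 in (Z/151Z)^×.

Since 21 ∈ (Z/151Z)^×, its order divides φ(151) = 151 − 1 = 150 = 2 · 3 · 5^2.
Divisors of 150: 1, 2, 3, 5, 6, 10, 15, 25, 30, 50, 75, 150.
Check 21^d mod 151 for each divisor in increasing order:
21^1 ≡ 21 (mod 151)
21^2 ≡ 139 (mod 151)
21^3 ≡ 50 (mod 151)
21^5 ≡ 4 (mod 151)
21^6 ≡ 84 (mod 151)
21^10 ≡ 16 (mod 151)
21^15 ≡ 64 (mod 151)
21^25 ≡ 118 (mod 151)
21^30 ≡ 19 (mod 151)
21^50 ≡ 32 (mod 151)
21^75 ≡ 1 (mod 151) ✓
So ord_151(21) = 75.

75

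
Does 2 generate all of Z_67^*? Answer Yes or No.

Yes

φ(67) = 67 − 1 = 66 = 2 · 3 · 11.
Test 2^(66/q) mod 67 for each prime factor q of 66:
2^33 ≡ 66 (mod 67)  [q = 2: ≢ 1 ✓]
2^22 ≡ 37 (mod 67)  [q = 3: ≢ 1 ✓]
2^6 ≡ 64 (mod 67)  [q = 11: ≢ 1 ✓]
None equal 1, so ord_67(2) = 66: 2 is a primitive root.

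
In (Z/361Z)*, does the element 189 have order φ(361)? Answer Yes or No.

No

φ(361) = φ(19^2) = 19·(19−1) = 342 = 2 · 3^2 · 19.
189 is a primitive root mod 361 iff 189^(φ(361)/q) ≢ 1 for every prime q | φ(361), i.e. q ∈ {2, 3, 19}.
189^171 ≡ 360 (mod 361)  [q = 2: ≢ 1 ✓]
189^114 ≡ 1 (mod 361)  [q = 3: ≡ 1 ✗]
189^18 ≡ 191 (mod 361)  [q = 19: ≢ 1 ✓]
The check at q = 3 fails, so 189 generates a proper subgroup.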